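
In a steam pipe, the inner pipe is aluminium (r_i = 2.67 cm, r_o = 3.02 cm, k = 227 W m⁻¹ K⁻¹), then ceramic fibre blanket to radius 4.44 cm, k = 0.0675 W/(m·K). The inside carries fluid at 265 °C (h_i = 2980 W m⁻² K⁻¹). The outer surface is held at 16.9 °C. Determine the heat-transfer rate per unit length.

Q' = 272 W/m

Series thermal resistances, inner to outer:
  R'_conv,in = 1/(2πr h) = 1/(2π·0.0267·2980) = 0.002000 m·K/W
  R'_aluminium = ln(0.0302/0.0267)/(2πk) = 0.1232/(2π·227) = 8.636×10^-5 m·K/W
  R'_ceramic fibre blanket = ln(0.0444/0.0302)/(2πk) = 0.3854/(2π·0.0675) = 0.9087 m·K/W
ΣR = 0.002000 + 8.636×10^-5 + 0.9087 = 0.9108 m·K/W
Q' = ΔT/ΣR = (265 °C − 16.9 °C)/0.9108 = 272 W/m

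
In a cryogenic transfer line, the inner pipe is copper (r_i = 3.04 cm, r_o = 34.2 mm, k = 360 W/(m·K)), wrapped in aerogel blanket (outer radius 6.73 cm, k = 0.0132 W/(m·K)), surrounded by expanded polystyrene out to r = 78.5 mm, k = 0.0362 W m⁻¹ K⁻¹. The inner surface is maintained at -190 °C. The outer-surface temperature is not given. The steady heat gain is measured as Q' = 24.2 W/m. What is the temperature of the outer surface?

T_out = 23.9 °C

Series resistances:
  R'_copper = ln(0.0342/0.0304)/(2πk) = 0.1178/(2π·360) = 5.207×10^-5 m·K/W
  R'_aerogel blanket = ln(0.0673/0.0342)/(2πk) = 0.6769/(2π·0.0132) = 8.162 m·K/W
  R'_expanded polystyrene = ln(0.0785/0.0673)/(2πk) = 0.1539/(2π·0.0362) = 0.6768 m·K/W
ΣR = 8.839 m·K/W
ΔT = Q'·ΣR = 24.2 × 8.839 = 213.9 K
Heat flows inward, so T_out = T_in + ΔT = -190 + 213.9 = 23.9 °C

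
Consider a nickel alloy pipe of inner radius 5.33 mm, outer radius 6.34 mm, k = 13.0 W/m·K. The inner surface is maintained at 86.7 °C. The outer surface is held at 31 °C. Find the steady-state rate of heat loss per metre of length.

Q' = 26.2 kW/m

Q' = 2πk·ΔT/ln(r₂/r₁) = 2π × 13.0 × 55.7 / ln(0.00634/0.00533) = 26200 W/m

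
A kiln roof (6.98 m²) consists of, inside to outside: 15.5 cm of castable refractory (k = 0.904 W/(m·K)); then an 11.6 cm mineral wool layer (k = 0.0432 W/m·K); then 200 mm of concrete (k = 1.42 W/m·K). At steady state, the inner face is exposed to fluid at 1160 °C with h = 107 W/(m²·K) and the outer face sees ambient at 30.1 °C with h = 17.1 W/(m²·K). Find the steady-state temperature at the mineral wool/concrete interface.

T = 104 °C

Series thermal resistances, inner to outer:
  R_conv,in = 1/(hA) = 1/(107·6.98) = 0.001339 K/W
  R_castable refractory = L/(kA) = 0.155/(0.904·6.98) = 0.02456 K/W
  R_mineral wool = L/(kA) = 0.116/(0.0432·6.98) = 0.3847 K/W
  R_concrete = L/(kA) = 0.200/(1.42·6.98) = 0.02018 K/W
  R_conv,out = 1/(hA) = 1/(17.1·6.98) = 0.008378 K/W
ΣR = 0.001339 + 0.02456 + 0.3847 + 0.02018 + 0.008378 = 0.4392 K/W
Q = ΔT/ΣR = (1160 °C − 30.1 °C)/0.4392 = 2573 W
From the inner boundary to the mineral wool/concrete interface, ΣR_partial = 0.4106 K/W.
T_interface = T_in − Q·ΣR_partial = 1160 °C − (2573)(0.4106) = 104 °C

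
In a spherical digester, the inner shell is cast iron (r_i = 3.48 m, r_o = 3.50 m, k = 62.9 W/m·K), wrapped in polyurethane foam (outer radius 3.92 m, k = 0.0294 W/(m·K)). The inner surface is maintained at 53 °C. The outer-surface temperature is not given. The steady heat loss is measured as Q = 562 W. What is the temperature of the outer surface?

Series resistances:
  R_cast iron = (1/3.48 − 1/3.50)/(4πk) = 0.001642/(4π·62.9) = 2.077×10^-6 K/W
  R_polyurethane foam = (1/3.50 − 1/3.92)/(4πk) = 0.03061/(4π·0.0294) = 0.08286 K/W
ΣR = 0.08286 K/W
ΔT = Q·ΣR = 562 × 0.08286 = 46.57 K
Heat flows outward, so T_out = T_in − ΔT = 53 − 46.57 = 6.43 °C

T_out = 6.43 °C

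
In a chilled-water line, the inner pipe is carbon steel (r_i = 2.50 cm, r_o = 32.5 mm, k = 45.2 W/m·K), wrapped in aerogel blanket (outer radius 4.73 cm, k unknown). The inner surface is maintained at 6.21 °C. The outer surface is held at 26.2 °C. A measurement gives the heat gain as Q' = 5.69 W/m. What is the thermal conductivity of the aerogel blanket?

ΣR = ΔT/Q' = |6.21 − 26.2|/5.69 = 3.513 m·K/W
Known resistances:
  R'_carbon steel = ln(0.0325/0.0250)/(2πk) = 0.2624/(2π·45.2) = 9.238×10^-4 m·K/W
R_aerogel blanket = ΣR − ΣR_known = 3.513 − 9.238×10^-4 = 3.512 m·K/W
ln(r₂/r₁)/(2πk) = 3.512 ⇒ k = 0.3753/(2π·3.512) = 0.0170 W/m·K

k = 0.0170 W/m·K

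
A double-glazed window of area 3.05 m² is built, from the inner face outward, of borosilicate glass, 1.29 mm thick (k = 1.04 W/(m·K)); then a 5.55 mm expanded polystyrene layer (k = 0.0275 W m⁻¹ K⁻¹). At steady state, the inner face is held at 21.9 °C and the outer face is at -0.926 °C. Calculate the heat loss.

Series thermal resistances, inner to outer:
  R_borosilicate glass = L/(kA) = 0.00129/(1.04·3.05) = 4.067×10^-4 K/W
  R_expanded polystyrene = L/(kA) = 0.00555/(0.0275·3.05) = 0.06617 K/W
ΣR = 4.067×10^-4 + 0.06617 = 0.06658 K/W
Q = ΔT/ΣR = (21.9 °C − -0.926 °C)/0.06658 = 343 W

Q = 343 W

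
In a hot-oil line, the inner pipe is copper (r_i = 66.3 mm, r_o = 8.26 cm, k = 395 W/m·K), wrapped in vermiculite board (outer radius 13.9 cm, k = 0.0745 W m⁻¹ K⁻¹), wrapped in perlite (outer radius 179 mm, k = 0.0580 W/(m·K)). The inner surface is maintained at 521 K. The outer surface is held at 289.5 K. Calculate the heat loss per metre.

Q' = 128 W/m

Treat each layer as a resistance in series:
  R'_copper = ln(0.0826/0.0663)/(2πk) = 0.2198/(2π·395) = 8.857×10^-5 m·K/W
  R'_vermiculite board = ln(0.139/0.0826)/(2πk) = 0.5205/(2π·0.0745) = 1.112 m·K/W
  R'_perlite = ln(0.179/0.139)/(2πk) = 0.2529/(2π·0.0580) = 0.6940 m·K/W
ΣR = 8.857×10^-5 + 1.112 + 0.6940 = 1.806 m·K/W
Q' = ΔT/ΣR = (521 K − 289.5 K)/1.806 = 128 W/m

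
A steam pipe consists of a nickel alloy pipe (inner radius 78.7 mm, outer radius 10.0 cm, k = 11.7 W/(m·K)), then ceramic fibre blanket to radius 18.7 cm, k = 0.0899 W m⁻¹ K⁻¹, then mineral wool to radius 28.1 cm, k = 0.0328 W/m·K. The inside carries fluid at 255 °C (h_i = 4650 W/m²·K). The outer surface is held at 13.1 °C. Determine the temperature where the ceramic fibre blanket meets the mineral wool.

T = 168 °C

Series thermal resistances, inner to outer:
  R'_conv,in = 1/(2πr h) = 1/(2π·0.0787·4650) = 4.349×10^-4 m·K/W
  R'_nickel alloy = ln(0.100/0.0787)/(2πk) = 0.2395/(2π·11.7) = 0.003258 m·K/W
  R'_ceramic fibre blanket = ln(0.187/0.100)/(2πk) = 0.6259/(2π·0.0899) = 1.108 m·K/W
  R'_mineral wool = ln(0.281/0.187)/(2πk) = 0.4072/(2π·0.0328) = 1.976 m·K/W
ΣR = 4.349×10^-4 + 0.003258 + 1.108 + 1.976 = 3.088 m·K/W
Q' = ΔT/ΣR = (255 °C − 13.1 °C)/3.088 = 78.34 W/m
From the inner boundary to the ceramic fibre blanket/mineral wool interface, ΣR_partial = 1.112 m·K/W.
T_interface = T_in − Q'·ΣR_partial = 255 °C − (78.34)(1.112) = 168 °C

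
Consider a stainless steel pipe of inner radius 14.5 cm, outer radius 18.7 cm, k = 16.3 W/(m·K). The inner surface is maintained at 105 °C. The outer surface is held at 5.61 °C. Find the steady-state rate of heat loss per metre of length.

Q' = 40.0 kW/m

Q' = 2πk·ΔT/ln(r₂/r₁) = 2π × 16.3 × 99.39 / ln(0.187/0.145) = 40000 W/m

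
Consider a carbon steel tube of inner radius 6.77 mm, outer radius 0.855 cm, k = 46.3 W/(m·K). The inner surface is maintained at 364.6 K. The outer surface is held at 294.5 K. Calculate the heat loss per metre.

Q' = 87.4 kW/m

Q' = 2πk·ΔT/ln(r₂/r₁) = 2π × 46.3 × 70.1 / ln(0.00855/0.00677) = 87400 W/m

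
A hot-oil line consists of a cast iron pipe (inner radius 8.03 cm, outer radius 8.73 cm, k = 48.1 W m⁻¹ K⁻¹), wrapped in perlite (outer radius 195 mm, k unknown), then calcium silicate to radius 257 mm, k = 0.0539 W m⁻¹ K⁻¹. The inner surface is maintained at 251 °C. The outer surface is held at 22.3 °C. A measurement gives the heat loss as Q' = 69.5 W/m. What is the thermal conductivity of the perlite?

ΣR = ΔT/Q' = |251 − 22.3|/69.5 = 3.291 m·K/W
Known resistances:
  R'_cast iron = ln(0.0873/0.0803)/(2πk) = 0.08358/(2π·48.1) = 2.766×10^-4 m·K/W
  R'_calcium silicate = ln(0.257/0.195)/(2πk) = 0.2761/(2π·0.0539) = 0.8152 m·K/W
R_perlite = ΣR − ΣR_known = 3.291 − 0.8155 = 2.475 m·K/W
ln(r₂/r₁)/(2πk) = 2.475 ⇒ k = 0.8036/(2π·2.475) = 0.0517 W/m·K

k = 0.0517 W/m·K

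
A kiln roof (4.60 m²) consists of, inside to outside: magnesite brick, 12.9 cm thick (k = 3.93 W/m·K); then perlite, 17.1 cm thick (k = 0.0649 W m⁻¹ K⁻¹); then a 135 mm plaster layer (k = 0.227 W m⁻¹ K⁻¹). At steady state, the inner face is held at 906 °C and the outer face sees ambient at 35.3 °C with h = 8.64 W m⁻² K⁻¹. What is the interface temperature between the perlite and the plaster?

Resistance network (inner→outer):
  R_magnesite brick = L/(kA) = 0.129/(3.93·4.60) = 0.007136 K/W
  R_perlite = L/(kA) = 0.171/(0.0649·4.60) = 0.5728 K/W
  R_plaster = L/(kA) = 0.135/(0.227·4.60) = 0.1293 K/W
  R_conv,out = 1/(hA) = 1/(8.64·4.60) = 0.02516 K/W
ΣR = 0.007136 + 0.5728 + 0.1293 + 0.02516 = 0.7344 K/W
Q = ΔT/ΣR = (906 °C − 35.3 °C)/0.7344 = 1186 W
From the inner boundary to the perlite/plaster interface, ΣR_partial = 0.5799 K/W.
T_interface = T_in − Q·ΣR_partial = 906 °C − (1186)(0.5799) = 218 °C

T = 218 °C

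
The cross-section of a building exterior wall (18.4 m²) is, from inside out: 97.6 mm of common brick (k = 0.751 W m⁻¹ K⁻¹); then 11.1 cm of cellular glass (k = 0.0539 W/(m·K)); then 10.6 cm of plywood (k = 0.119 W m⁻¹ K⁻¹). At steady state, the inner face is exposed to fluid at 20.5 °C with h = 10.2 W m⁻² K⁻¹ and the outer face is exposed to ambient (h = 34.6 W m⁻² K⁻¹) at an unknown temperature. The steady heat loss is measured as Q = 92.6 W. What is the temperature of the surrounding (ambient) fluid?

Series resistances:
  R_conv,in = 1/(hA) = 1/(10.2·18.4) = 0.005328 K/W
  R_common brick = L/(kA) = 0.0976/(0.751·18.4) = 0.007063 K/W
  R_cellular glass = L/(kA) = 0.111/(0.0539·18.4) = 0.1119 K/W
  R_plywood = L/(kA) = 0.106/(0.119·18.4) = 0.04841 K/W
  R_conv,out = 1/(hA) = 1/(34.6·18.4) = 0.001571 K/W
ΣR = 0.1743 K/W
ΔT = Q·ΣR = 92.6 × 0.1743 = 16.14 K
Heat flows outward, so T_out = T_in − ΔT = 20.5 − 16.14 = 4.36 °C

T_out = 4.36 °C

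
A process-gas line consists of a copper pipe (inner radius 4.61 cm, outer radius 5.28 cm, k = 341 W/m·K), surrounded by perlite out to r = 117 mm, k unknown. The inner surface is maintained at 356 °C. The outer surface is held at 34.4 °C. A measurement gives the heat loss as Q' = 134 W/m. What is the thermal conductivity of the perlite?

k = 0.0528 W/m·K

ΣR = ΔT/Q' = |356 − 34.4|/134 = 2.400 m·K/W
Known resistances:
  R'_copper = ln(0.0528/0.0461)/(2πk) = 0.1357/(2π·341) = 6.333×10^-5 m·K/W
R_perlite = ΣR − ΣR_known = 2.400 − 6.333×10^-5 = 2.400 m·K/W
ln(r₂/r₁)/(2πk) = 2.400 ⇒ k = 0.7957/(2π·2.400) = 0.0528 W/m·K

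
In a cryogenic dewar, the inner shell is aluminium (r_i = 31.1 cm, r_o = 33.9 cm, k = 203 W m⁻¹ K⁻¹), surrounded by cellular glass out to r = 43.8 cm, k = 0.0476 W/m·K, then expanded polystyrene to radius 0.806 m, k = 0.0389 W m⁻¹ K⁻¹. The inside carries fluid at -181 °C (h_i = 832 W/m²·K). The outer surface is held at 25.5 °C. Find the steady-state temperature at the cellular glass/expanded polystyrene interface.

Resistance network (inner→outer):
  R_conv,in = 1/(4πr²h) = 1/(4π·0.311²·832) = 9.889×10^-4 K/W
  R_aluminium = (1/0.311 − 1/0.339)/(4πk) = 0.2656/(4π·203) = 1.041×10^-4 K/W
  R_cellular glass = (1/0.339 − 1/0.438)/(4πk) = 0.6667/(4π·0.0476) = 1.115 K/W
  R_expanded polystyrene = (1/0.438 − 1/0.806)/(4πk) = 1.042/(4π·0.0389) = 2.132 K/W
ΣR = 9.889×10^-4 + 1.041×10^-4 + 1.115 + 2.132 = 3.248 K/W
Q = ΔT/ΣR = (-181 °C − 25.5 °C)/3.248 = -63.58 W
From the inner boundary to the cellular glass/expanded polystyrene interface, ΣR_partial = 1.116 K/W.
T_interface = T_in − Q·ΣR_partial = -181 °C − (-63.58)(1.116) = -110 °C

T = -110 °C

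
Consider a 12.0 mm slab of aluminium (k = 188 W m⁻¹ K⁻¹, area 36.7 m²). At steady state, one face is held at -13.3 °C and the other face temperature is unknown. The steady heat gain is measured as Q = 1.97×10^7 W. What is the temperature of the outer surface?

T_out = 21.0 °C

Series resistances:
  R_aluminium = L/(kA) = 0.0120/(188·36.7) = 1.739×10^-6 K/W
ΣR = 1.739×10^-6 K/W
ΔT = Q·ΣR = 1.97×10^7 × 1.739×10^-6 = 34.26 K
Heat flows inward, so T_out = T_in + ΔT = -13.3 + 34.26 = 21.0 °C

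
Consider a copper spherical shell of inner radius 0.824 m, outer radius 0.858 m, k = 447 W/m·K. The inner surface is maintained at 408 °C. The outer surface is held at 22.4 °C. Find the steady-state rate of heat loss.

Q = 4πk·ΔT/(1/r₁ − 1/r₂) = 4π × 447 × 385.6 / (1/0.824 − 1/0.858) = 4.50×10^7 W

Q = 4.50×10^7 W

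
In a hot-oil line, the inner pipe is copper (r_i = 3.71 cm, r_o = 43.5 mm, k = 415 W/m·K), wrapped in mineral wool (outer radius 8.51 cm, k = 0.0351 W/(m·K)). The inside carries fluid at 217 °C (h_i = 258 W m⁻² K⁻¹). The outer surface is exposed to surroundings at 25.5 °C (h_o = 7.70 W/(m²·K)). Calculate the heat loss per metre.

Treat each layer as a resistance in series:
  R'_conv,in = 1/(2πr h) = 1/(2π·0.0371·258) = 0.01663 m·K/W
  R'_copper = ln(0.0435/0.0371)/(2πk) = 0.1591/(2π·415) = 6.103×10^-5 m·K/W
  R'_mineral wool = ln(0.0851/0.0435)/(2πk) = 0.6711/(2π·0.0351) = 3.043 m·K/W
  R'_conv,out = 1/(2πr h) = 1/(2π·0.0851·7.70) = 0.2429 m·K/W
ΣR = 0.01663 + 6.103×10^-5 + 3.043 + 0.2429 = 3.303 m·K/W
Q' = ΔT/ΣR = (217 °C − 25.5 °C)/3.303 = 58.0 W/m

Q' = 58.0 W/m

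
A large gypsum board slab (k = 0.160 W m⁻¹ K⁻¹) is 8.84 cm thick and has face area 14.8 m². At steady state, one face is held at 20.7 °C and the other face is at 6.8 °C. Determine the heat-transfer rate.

Q = kA·ΔT/L = 0.160 × 14.8 × |20.7 °C − 6.8 °C| / 0.0884 = 372 W

Q = 372 W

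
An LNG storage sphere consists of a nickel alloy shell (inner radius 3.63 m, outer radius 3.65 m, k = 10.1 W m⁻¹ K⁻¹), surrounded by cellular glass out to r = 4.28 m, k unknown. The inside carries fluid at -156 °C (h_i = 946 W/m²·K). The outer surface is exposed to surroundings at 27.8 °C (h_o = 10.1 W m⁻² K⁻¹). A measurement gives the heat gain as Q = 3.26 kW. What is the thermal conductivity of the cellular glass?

k = 0.0574 W/m·K

ΣR = ΔT/Q = |-156 − 27.8|/3260 = 0.05638 K/W
Known resistances:
  R_conv,in = 1/(4πr²h) = 1/(4π·3.63²·946) = 6.384×10^-6 K/W
  R_nickel alloy = (1/3.63 − 1/3.65)/(4πk) = 0.001509/(4π·10.1) = 1.189×10^-5 K/W
  R_conv,out = 1/(4πr²h) = 1/(4π·4.28²·10.1) = 4.301×10^-4 K/W
R_cellular glass = ΣR − ΣR_known = 0.05638 − 4.484×10^-4 = 0.05593 K/W
(1/r₁−1/r₂)/(4πk) = 0.05593 ⇒ k = 0.04033/(4π·0.05593) = 0.0574 W/m·K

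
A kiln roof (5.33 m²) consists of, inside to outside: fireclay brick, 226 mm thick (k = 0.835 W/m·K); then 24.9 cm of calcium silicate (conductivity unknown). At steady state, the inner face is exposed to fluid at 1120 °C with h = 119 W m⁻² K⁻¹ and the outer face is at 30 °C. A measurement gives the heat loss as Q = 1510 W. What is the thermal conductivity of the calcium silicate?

k = 0.0698 W/m·K

ΣR = ΔT/Q = |1120 − 30|/1510 = 0.7219 K/W
Known resistances:
  R_conv,in = 1/(hA) = 1/(119·5.33) = 0.001577 K/W
  R_fireclay brick = L/(kA) = 0.226/(0.835·5.33) = 0.05078 K/W
R_calcium silicate = ΣR − ΣR_known = 0.7219 − 0.05236 = 0.6695 K/W
L/(kA) = 0.6695 ⇒ k = 0.249/(0.6695·5.33) = 0.0698 W/m·K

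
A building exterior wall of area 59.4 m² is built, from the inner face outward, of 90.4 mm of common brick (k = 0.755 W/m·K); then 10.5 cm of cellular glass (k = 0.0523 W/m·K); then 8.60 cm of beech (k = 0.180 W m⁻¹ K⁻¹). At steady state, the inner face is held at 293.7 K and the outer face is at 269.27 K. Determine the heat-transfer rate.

Series thermal resistances, inner to outer:
  R_common brick = L/(kA) = 0.0904/(0.755·59.4) = 0.002016 K/W
  R_cellular glass = L/(kA) = 0.105/(0.0523·59.4) = 0.03380 K/W
  R_beech = L/(kA) = 0.0860/(0.180·59.4) = 0.008043 K/W
ΣR = 0.002016 + 0.03380 + 0.008043 = 0.04386 K/W
Q = ΔT/ΣR = (293.7 K − 269.27 K)/0.04386 = 557 W

Q = 557 W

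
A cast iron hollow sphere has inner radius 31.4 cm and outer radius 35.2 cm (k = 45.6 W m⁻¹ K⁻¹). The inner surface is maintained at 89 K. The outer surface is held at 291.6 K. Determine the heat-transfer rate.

Q = 3.38×10^5 W

Q = 4πk·ΔT/(1/r₁ − 1/r₂) = 4π × 45.6 × 202.6 / (1/0.314 − 1/0.352) = 3.38×10^5 W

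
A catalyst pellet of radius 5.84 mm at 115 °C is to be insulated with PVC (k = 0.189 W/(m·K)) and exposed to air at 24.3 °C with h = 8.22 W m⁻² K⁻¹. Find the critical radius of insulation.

r_cr = 4.60 cm

For a sphere, r_cr = 2k_ins/h = 2·0.189/8.22 = 0.0460 m = 4.60 cm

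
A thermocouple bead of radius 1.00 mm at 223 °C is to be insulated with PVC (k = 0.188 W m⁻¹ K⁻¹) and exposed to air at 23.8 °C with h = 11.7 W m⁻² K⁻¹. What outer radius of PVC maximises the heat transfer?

For a sphere, r_cr = 2k_ins/h = 2·0.188/11.7 = 0.0321 m = 3.21 cm

r_cr = 3.21 cm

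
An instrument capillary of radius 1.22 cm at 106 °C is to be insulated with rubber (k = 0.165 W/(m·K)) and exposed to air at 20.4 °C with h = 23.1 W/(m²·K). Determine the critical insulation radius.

For a cylinder, r_cr = k_ins/h = 0.165/23.1 = 0.00714 m = 0.714 cm

r_cr = 0.714 cm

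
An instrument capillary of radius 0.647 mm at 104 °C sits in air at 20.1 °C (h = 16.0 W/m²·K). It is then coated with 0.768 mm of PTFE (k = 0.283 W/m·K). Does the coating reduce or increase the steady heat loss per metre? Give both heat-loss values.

increases: 5.46 → 11.2 W/m

Critical radius for a cylinder: r_cr = k/h = 0.0177 m = 1.77 cm.
Outer radius after coating: r₂ = 6.47×10^-4 + 7.68×10^-4 = 0.001415 m.
Since r₁ < r_cr and r₂ ≤ r_cr, the coating moves toward the maximum at r_cr — heat loss rises.
Bare: R = 1/(2πr₁h) = 15.37 m·K/W; Q = 83.9/15.37 = 5.46 W/m.
Coated: R = R_cond + R_conv = 7.470 m·K/W; Q = 83.9/7.470 = 11.2 W/m.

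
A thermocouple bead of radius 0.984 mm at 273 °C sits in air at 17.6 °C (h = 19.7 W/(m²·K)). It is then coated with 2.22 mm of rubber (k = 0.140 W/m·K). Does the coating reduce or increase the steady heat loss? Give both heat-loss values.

increases: 0.0612 → 0.322 W

Critical radius for a sphere: r_cr = 2k/h = 0.0142 m = 1.42 cm.
Outer radius after coating: r₂ = 9.84×10^-4 + 0.00222 = 0.003204 m.
Since r₁ < r_cr and r₂ ≤ r_cr, the coating moves toward the maximum at r_cr — heat loss rises.
Bare: R = 1/(4πr₁²h) = 4172 K/W; Q = 255.4/4172 = 0.0612 W.
Coated: R = R_cond + R_conv = 793.7 K/W; Q = 255.4/793.7 = 0.322 W.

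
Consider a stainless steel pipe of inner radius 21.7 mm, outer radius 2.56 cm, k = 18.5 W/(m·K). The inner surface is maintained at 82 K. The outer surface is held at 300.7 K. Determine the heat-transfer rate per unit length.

Q' = 1.54×10^5 W/m

Q' = 2πk·ΔT/ln(r₂/r₁) = 2π × 18.5 × 218.7 / ln(0.0256/0.0217) = 1.54×10^5 W/m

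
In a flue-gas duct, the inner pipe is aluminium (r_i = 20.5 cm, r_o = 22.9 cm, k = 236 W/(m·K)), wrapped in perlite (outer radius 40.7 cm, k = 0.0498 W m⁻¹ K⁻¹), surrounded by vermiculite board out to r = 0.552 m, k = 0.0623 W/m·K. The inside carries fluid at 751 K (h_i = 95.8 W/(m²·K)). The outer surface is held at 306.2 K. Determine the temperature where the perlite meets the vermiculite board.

T = 438 K

Treat each layer as a resistance in series:
  R'_conv,in = 1/(2πr h) = 1/(2π·0.205·95.8) = 0.008104 m·K/W
  R'_aluminium = ln(0.229/0.205)/(2πk) = 0.1107/(2π·236) = 7.466×10^-5 m·K/W
  R'_perlite = ln(0.407/0.229)/(2πk) = 0.5751/(2π·0.0498) = 1.838 m·K/W
  R'_vermiculite board = ln(0.552/0.407)/(2πk) = 0.3047/(2π·0.0623) = 0.7785 m·K/W
ΣR = 0.008104 + 7.466×10^-5 + 1.838 + 0.7785 = 2.625 m·K/W
Q' = ΔT/ΣR = (751 K − 306.2 K)/2.625 = 169.4 W/m
From the inner boundary to the perlite/vermiculite board interface, ΣR_partial = 1.846 m·K/W.
T_interface = T_in − Q'·ΣR_partial = 751 K − (169.4)(1.846) = 438 K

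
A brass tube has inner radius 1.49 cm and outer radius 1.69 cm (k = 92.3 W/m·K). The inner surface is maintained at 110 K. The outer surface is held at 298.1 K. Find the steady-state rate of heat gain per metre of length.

Q' = 2πk·ΔT/ln(r₂/r₁) = 2π × 92.3 × 188.1 / ln(0.0169/0.0149) = 8.66×10^5 W/m

Q' = 866 kW/m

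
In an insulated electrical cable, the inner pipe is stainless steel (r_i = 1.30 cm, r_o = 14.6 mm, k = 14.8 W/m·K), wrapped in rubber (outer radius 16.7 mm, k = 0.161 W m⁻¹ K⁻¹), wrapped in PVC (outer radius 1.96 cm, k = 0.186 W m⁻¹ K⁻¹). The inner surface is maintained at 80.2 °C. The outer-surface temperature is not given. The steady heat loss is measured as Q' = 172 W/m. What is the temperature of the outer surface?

T_out = 33.6 °C

Sum the resistances:
  R'_stainless steel = ln(0.0146/0.0130)/(2πk) = 0.1161/(2π·14.8) = 0.001248 m·K/W
  R'_rubber = ln(0.0167/0.0146)/(2πk) = 0.1344/(2π·0.161) = 0.1328 m·K/W
  R'_PVC = ln(0.0196/0.0167)/(2πk) = 0.1601/(2π·0.186) = 0.1370 m·K/W
ΣR = 0.2711 m·K/W
ΔT = Q'·ΣR = 172 × 0.2711 = 46.63 K
Heat flows outward, so T_out = T_in − ΔT = 80.2 − 46.63 = 33.6 °C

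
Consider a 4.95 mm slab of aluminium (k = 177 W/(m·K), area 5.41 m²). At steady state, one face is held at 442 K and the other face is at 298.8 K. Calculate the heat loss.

Q = 27700 kW

Q = kA·ΔT/L = 177 × 5.41 × |442 K − 298.8 K| / 0.00495 = 2.77×10^7 W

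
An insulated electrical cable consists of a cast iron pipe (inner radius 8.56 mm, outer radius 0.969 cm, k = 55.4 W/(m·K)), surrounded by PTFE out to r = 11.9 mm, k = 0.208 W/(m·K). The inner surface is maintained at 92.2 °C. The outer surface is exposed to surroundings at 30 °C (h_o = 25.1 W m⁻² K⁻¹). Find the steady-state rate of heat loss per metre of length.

Q' = 90.1 W/m

Resistance network (inner→outer):
  R'_cast iron = ln(0.00969/0.00856)/(2πk) = 0.1240/(2π·55.4) = 3.562×10^-4 m·K/W
  R'_PTFE = ln(0.0119/0.00969)/(2πk) = 0.2054/(2π·0.208) = 0.1572 m·K/W
  R'_conv,out = 1/(2πr h) = 1/(2π·0.0119·25.1) = 0.5328 m·K/W
ΣR = 3.562×10^-4 + 0.1572 + 0.5328 = 0.6904 m·K/W
Q' = ΔT/ΣR = (92.2 °C − 30 °C)/0.6904 = 90.1 W/m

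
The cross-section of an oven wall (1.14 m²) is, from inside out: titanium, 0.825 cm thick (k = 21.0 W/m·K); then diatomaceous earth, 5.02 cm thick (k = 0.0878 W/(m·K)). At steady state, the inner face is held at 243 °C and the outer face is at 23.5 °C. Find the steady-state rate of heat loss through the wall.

Q = 437 W

Series thermal resistances, inner to outer:
  R_titanium = L/(kA) = 0.00825/(21.0·1.14) = 3.446×10^-4 K/W
  R_diatomaceous earth = L/(kA) = 0.0502/(0.0878·1.14) = 0.5015 K/W
ΣR = 3.446×10^-4 + 0.5015 = 0.5018 K/W
Q = ΔT/ΣR = (243 °C − 23.5 °C)/0.5018 = 437 W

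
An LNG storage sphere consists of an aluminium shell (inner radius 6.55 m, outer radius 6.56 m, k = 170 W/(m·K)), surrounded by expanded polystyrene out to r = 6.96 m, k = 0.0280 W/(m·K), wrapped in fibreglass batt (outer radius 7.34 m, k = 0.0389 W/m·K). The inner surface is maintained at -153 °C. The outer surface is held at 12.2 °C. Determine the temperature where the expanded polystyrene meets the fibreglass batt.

T = -50.5 °C

Series thermal resistances, inner to outer:
  R_aluminium = (1/6.55 − 1/6.56)/(4πk) = 2.327×10^-4/(4π·170) = 1.089×10^-7 K/W
  R_expanded polystyrene = (1/6.56 − 1/6.96)/(4πk) = 0.008761/(4π·0.0280) = 0.02490 K/W
  R_fibreglass batt = (1/6.96 − 1/7.34)/(4πk) = 0.007438/(4π·0.0389) = 0.01522 K/W
ΣR = 1.089×10^-7 + 0.02490 + 0.01522 = 0.04012 K/W
Q = ΔT/ΣR = (-153 °C − 12.2 °C)/0.04012 = -4118 W
From the inner boundary to the expanded polystyrene/fibreglass batt interface, ΣR_partial = 0.02490 K/W.
T_interface = T_in − Q·ΣR_partial = -153 °C − (-4118)(0.02490) = -50.5 °C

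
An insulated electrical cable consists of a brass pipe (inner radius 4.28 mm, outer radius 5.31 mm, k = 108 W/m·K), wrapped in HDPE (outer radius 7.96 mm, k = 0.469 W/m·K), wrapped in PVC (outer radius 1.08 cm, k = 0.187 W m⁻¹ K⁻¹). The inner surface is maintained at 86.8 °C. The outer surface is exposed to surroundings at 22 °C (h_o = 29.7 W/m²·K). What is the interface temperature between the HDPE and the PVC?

Resistance network (inner→outer):
  R'_brass = ln(0.00531/0.00428)/(2πk) = 0.2156/(2π·108) = 3.178×10^-4 m·K/W
  R'_HDPE = ln(0.00796/0.00531)/(2πk) = 0.4048/(2π·0.469) = 0.1374 m·K/W
  R'_PVC = ln(0.0108/0.00796)/(2πk) = 0.3051/(2π·0.187) = 0.2597 m·K/W
  R'_conv,out = 1/(2πr h) = 1/(2π·0.0108·29.7) = 0.4962 m·K/W
ΣR = 3.178×10^-4 + 0.1374 + 0.2597 + 0.4962 = 0.8936 m·K/W
Q' = ΔT/ΣR = (86.8 °C − 22 °C)/0.8936 = 72.52 W/m
From the inner boundary to the HDPE/PVC interface, ΣR_partial = 0.1377 m·K/W.
T_interface = T_in − Q'·ΣR_partial = 86.8 °C − (72.52)(0.1377) = 76.8 °C

T = 76.8 °C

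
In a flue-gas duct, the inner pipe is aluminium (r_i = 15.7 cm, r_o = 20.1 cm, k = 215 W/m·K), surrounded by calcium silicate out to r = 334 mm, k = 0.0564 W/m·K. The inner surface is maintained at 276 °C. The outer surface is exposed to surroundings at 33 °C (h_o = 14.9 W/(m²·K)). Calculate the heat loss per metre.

Treat each layer as a resistance in series:
  R'_aluminium = ln(0.201/0.157)/(2πk) = 0.2471/(2π·215) = 1.829×10^-4 m·K/W
  R'_calcium silicate = ln(0.334/0.201)/(2πk) = 0.5078/(2π·0.0564) = 1.433 m·K/W
  R'_conv,out = 1/(2πr h) = 1/(2π·0.334·14.9) = 0.03198 m·K/W
ΣR = 1.829×10^-4 + 1.433 + 0.03198 = 1.465 m·K/W
Q' = ΔT/ΣR = (276 °C − 33 °C)/1.465 = 166 W/m

Q' = 166 W/m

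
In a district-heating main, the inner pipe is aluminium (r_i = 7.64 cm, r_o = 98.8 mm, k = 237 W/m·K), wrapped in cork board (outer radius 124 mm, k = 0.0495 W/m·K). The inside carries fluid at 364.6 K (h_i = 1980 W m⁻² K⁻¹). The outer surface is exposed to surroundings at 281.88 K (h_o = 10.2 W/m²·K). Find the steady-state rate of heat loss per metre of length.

Q' = 96.5 W/m

Resistance network (inner→outer):
  R'_conv,in = 1/(2πr h) = 1/(2π·0.0764·1980) = 0.001052 m·K/W
  R'_aluminium = ln(0.0988/0.0764)/(2πk) = 0.2571/(2π·237) = 1.727×10^-4 m·K/W
  R'_cork board = ln(0.124/0.0988)/(2πk) = 0.2272/(2π·0.0495) = 0.7305 m·K/W
  R'_conv,out = 1/(2πr h) = 1/(2π·0.124·10.2) = 0.1258 m·K/W
ΣR = 0.001052 + 1.727×10^-4 + 0.7305 + 0.1258 = 0.8575 m·K/W
Q' = ΔT/ΣR = (364.6 K − 281.88 K)/0.8575 = 96.5 W/m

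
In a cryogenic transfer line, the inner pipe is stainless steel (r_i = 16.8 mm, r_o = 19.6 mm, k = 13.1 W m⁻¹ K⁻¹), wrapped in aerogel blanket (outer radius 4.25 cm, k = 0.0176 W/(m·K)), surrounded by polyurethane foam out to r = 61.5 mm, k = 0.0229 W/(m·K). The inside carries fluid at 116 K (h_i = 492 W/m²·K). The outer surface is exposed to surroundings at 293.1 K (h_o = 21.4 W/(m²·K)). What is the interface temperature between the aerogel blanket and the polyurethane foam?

Treat each layer as a resistance in series:
  R'_conv,in = 1/(2πr h) = 1/(2π·0.0168·492) = 0.01926 m·K/W
  R'_stainless steel = ln(0.0196/0.0168)/(2πk) = 0.1542/(2π·13.1) = 0.001873 m·K/W
  R'_aerogel blanket = ln(0.0425/0.0196)/(2πk) = 0.7740/(2π·0.0176) = 6.999 m·K/W
  R'_polyurethane foam = ln(0.0615/0.0425)/(2πk) = 0.3695/(2π·0.0229) = 2.568 m·K/W
  R'_conv,out = 1/(2πr h) = 1/(2π·0.0615·21.4) = 0.1209 m·K/W
ΣR = 0.01926 + 0.001873 + 6.999 + 2.568 + 0.1209 = 9.709 m·K/W
Q' = ΔT/ΣR = (116 K − 293.1 K)/9.709 = -18.24 W/m
From the inner boundary to the aerogel blanket/polyurethane foam interface, ΣR_partial = 7.020 m·K/W.
T_interface = T_in − Q'·ΣR_partial = 116 K − (-18.24)(7.020) = 244.0 K

T = 244.0 K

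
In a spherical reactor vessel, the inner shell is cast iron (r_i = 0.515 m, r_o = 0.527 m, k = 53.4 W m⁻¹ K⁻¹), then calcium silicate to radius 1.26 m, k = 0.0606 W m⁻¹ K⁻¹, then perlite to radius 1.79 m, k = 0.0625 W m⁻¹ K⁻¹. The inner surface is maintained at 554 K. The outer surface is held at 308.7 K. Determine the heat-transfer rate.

Q = 140 W

Treat each layer as a resistance in series:
  R_cast iron = (1/0.515 − 1/0.527)/(4πk) = 0.04421/(4π·53.4) = 6.589×10^-5 K/W
  R_calcium silicate = (1/0.527 − 1/1.26)/(4πk) = 1.104/(4π·0.0606) = 1.450 K/W
  R_perlite = (1/1.26 − 1/1.79)/(4πk) = 0.2350/(4π·0.0625) = 0.2992 K/W
ΣR = 6.589×10^-5 + 1.450 + 0.2992 = 1.749 K/W
Q = ΔT/ΣR = (554 K − 308.7 K)/1.749 = 140 W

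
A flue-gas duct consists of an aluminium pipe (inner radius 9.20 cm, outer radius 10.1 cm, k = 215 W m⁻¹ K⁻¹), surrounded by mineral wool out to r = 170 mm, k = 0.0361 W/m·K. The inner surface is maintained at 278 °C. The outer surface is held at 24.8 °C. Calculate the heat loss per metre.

Q' = 110 W/m

Resistance network (inner→outer):
  R'_aluminium = ln(0.101/0.0920)/(2πk) = 0.09333/(2π·215) = 6.909×10^-5 m·K/W
  R'_mineral wool = ln(0.170/0.101)/(2πk) = 0.5207/(2π·0.0361) = 2.296 m·K/W
ΣR = 6.909×10^-5 + 2.296 = 2.296 m·K/W
Q' = ΔT/ΣR = (278 °C − 24.8 °C)/2.296 = 110 W/m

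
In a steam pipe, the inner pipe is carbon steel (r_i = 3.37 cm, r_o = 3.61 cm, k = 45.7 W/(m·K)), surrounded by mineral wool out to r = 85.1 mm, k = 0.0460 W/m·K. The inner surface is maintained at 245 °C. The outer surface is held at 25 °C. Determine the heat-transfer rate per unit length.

Series thermal resistances, inner to outer:
  R'_carbon steel = ln(0.0361/0.0337)/(2πk) = 0.06880/(2π·45.7) = 2.396×10^-4 m·K/W
  R'_mineral wool = ln(0.0851/0.0361)/(2πk) = 0.8575/(2π·0.0460) = 2.967 m·K/W
ΣR = 2.396×10^-4 + 2.967 = 2.967 m·K/W
Q' = ΔT/ΣR = (245 °C − 25 °C)/2.967 = 74.1 W/m

Q' = 74.1 W/m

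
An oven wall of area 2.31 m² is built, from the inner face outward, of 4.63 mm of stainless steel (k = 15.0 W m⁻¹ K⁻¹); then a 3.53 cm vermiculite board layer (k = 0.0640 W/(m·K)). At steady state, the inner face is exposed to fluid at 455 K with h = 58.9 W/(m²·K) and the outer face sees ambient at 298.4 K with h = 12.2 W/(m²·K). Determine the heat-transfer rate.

Q = 556 W

Treat each layer as a resistance in series:
  R_conv,in = 1/(hA) = 1/(58.9·2.31) = 0.007350 K/W
  R_stainless steel = L/(kA) = 0.00463/(15.0·2.31) = 1.336×10^-4 K/W
  R_vermiculite board = L/(kA) = 0.0353/(0.0640·2.31) = 0.2388 K/W
  R_conv,out = 1/(hA) = 1/(12.2·2.31) = 0.03548 K/W
ΣR = 0.007350 + 1.336×10^-4 + 0.2388 + 0.03548 = 0.2818 K/W
Q = ΔT/ΣR = (455 K − 298.4 K)/0.2818 = 556 W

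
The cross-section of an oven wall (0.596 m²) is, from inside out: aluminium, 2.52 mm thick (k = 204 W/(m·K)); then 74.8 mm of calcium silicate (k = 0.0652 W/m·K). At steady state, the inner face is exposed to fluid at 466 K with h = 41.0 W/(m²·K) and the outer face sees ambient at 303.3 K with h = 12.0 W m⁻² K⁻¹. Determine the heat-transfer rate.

Resistance network (inner→outer):
  R_conv,in = 1/(hA) = 1/(41.0·0.596) = 0.04092 K/W
  R_aluminium = L/(kA) = 0.00252/(204·0.596) = 2.073×10^-5 K/W
  R_calcium silicate = L/(kA) = 0.0748/(0.0652·0.596) = 1.925 K/W
  R_conv,out = 1/(hA) = 1/(12.0·0.596) = 0.1398 K/W
ΣR = 0.04092 + 2.073×10^-5 + 1.925 + 0.1398 = 2.106 K/W
Q = ΔT/ΣR = (466 K − 303.3 K)/2.106 = 77.3 W

Q = 77.3 W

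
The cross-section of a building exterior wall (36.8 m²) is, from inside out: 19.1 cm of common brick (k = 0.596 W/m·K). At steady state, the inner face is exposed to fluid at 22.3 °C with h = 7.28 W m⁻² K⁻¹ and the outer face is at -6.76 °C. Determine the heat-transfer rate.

Resistance network (inner→outer):
  R_conv,in = 1/(hA) = 1/(7.28·36.8) = 0.003733 K/W
  R_common brick = L/(kA) = 0.191/(0.596·36.8) = 0.008708 K/W
ΣR = 0.003733 + 0.008708 = 0.01244 K/W
Q = ΔT/ΣR = (22.3 °C − -6.76 °C)/0.01244 = 2340 W

Q = 2340 W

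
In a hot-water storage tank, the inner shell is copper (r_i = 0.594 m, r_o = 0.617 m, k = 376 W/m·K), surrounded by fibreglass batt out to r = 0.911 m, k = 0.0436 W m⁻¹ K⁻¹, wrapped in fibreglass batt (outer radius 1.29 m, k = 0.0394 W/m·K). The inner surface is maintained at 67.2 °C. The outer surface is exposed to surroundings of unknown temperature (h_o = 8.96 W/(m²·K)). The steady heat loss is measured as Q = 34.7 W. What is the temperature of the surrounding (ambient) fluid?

Series resistances:
  R_copper = (1/0.594 − 1/0.617)/(4πk) = 0.06276/(4π·376) = 1.328×10^-5 K/W
  R_fibreglass batt = (1/0.617 − 1/0.911)/(4πk) = 0.5231/(4π·0.0436) = 0.9547 K/W
  R_fibreglass batt = (1/0.911 − 1/1.29)/(4πk) = 0.3225/(4π·0.0394) = 0.6514 K/W
  R_conv,out = 1/(4πr²h) = 1/(4π·1.29²·8.96) = 0.005337 K/W
ΣR = 1.611 K/W
ΔT = Q·ΣR = 34.7 × 1.611 = 55.90 K
Heat flows outward, so T_out = T_in − ΔT = 67.2 − 55.90 = 11.3 °C

T_out = 11.3 °C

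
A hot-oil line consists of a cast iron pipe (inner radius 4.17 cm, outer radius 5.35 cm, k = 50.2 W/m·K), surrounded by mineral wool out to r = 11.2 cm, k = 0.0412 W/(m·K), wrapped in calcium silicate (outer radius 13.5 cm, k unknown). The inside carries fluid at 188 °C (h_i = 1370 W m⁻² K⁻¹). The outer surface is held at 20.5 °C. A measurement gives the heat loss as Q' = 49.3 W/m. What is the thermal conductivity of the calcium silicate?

ΣR = ΔT/Q' = |188 − 20.5|/49.3 = 3.398 m·K/W
Known resistances:
  R'_conv,in = 1/(2πr h) = 1/(2π·0.0417·1370) = 0.002786 m·K/W
  R'_cast iron = ln(0.0535/0.0417)/(2πk) = 0.2492/(2π·50.2) = 7.900×10^-4 m·K/W
  R'_mineral wool = ln(0.112/0.0535)/(2πk) = 0.7388/(2π·0.0412) = 2.854 m·K/W
R_calcium silicate = ΣR − ΣR_known = 3.398 − 2.858 = 0.5400 m·K/W
ln(r₂/r₁)/(2πk) = 0.5400 ⇒ k = 0.1868/(2π·0.5400) = 0.0551 W/m·K

k = 0.0551 W/m·K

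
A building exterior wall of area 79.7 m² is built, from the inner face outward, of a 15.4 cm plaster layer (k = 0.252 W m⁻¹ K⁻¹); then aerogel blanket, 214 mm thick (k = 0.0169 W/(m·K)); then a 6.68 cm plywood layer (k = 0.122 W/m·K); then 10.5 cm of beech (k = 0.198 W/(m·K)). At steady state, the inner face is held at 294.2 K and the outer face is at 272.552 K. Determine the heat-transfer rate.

Q = 120 W

Resistance network (inner→outer):
  R_plaster = L/(kA) = 0.154/(0.252·79.7) = 0.007668 K/W
  R_aerogel blanket = L/(kA) = 0.214/(0.0169·79.7) = 0.1589 K/W
  R_plywood = L/(kA) = 0.0668/(0.122·79.7) = 0.006870 K/W
  R_beech = L/(kA) = 0.105/(0.198·79.7) = 0.006654 K/W
ΣR = 0.007668 + 0.1589 + 0.006870 + 0.006654 = 0.1801 K/W
Q = ΔT/ΣR = (294.2 K − 272.552 K)/0.1801 = 120 W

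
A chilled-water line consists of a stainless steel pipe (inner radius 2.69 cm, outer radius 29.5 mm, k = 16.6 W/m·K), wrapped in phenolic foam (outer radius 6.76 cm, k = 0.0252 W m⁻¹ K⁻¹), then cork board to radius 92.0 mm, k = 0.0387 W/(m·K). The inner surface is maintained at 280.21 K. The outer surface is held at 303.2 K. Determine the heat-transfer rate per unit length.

Series thermal resistances, inner to outer:
  R'_stainless steel = ln(0.0295/0.0269)/(2πk) = 0.09226/(2π·16.6) = 8.846×10^-4 m·K/W
  R'_phenolic foam = ln(0.0676/0.0295)/(2πk) = 0.8292/(2π·0.0252) = 5.237 m·K/W
  R'_cork board = ln(0.0920/0.0676)/(2πk) = 0.3082/(2π·0.0387) = 1.267 m·K/W
ΣR = 8.846×10^-4 + 5.237 + 1.267 = 6.505 m·K/W
Q' = ΔT/ΣR = (280.21 K − 303.2 K)/6.505 = -3.53 W/m
(Negative Q' ⇒ heat flows inward; heat gain = 3.53 W/m.)

Q' = 3.53 W/m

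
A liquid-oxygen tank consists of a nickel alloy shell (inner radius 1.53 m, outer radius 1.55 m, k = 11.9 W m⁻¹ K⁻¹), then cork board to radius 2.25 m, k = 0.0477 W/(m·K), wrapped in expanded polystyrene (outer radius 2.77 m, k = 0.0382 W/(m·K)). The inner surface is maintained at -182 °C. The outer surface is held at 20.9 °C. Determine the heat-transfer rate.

Q = 399 W

Resistance network (inner→outer):
  R_nickel alloy = (1/1.53 − 1/1.55)/(4πk) = 0.008433/(4π·11.9) = 5.640×10^-5 K/W
  R_cork board = (1/1.55 − 1/2.25)/(4πk) = 0.2007/(4π·0.0477) = 0.3349 K/W
  R_expanded polystyrene = (1/2.25 − 1/2.77)/(4πk) = 0.08343/(4π·0.0382) = 0.1738 K/W
ΣR = 5.640×10^-5 + 0.3349 + 0.1738 = 0.5088 K/W
Q = ΔT/ΣR = (-182 °C − 20.9 °C)/0.5088 = -399 W
(Negative Q ⇒ heat flows inward; heat gain = 399 W.)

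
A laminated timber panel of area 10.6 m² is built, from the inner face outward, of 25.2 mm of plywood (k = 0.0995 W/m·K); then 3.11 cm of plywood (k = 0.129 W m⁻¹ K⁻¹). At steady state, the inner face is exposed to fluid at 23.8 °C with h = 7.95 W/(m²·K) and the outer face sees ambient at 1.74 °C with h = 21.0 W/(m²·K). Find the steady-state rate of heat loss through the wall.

Q = 350 W

Treat each layer as a resistance in series:
  R_conv,in = 1/(hA) = 1/(7.95·10.6) = 0.01187 K/W
  R_plywood = L/(kA) = 0.0252/(0.0995·10.6) = 0.02389 K/W
  R_plywood = L/(kA) = 0.0311/(0.129·10.6) = 0.02274 K/W
  R_conv,out = 1/(hA) = 1/(21.0·10.6) = 0.004492 K/W
ΣR = 0.01187 + 0.02389 + 0.02274 + 0.004492 = 0.06299 K/W
Q = ΔT/ΣR = (23.8 °C − 1.74 °C)/0.06299 = 350 W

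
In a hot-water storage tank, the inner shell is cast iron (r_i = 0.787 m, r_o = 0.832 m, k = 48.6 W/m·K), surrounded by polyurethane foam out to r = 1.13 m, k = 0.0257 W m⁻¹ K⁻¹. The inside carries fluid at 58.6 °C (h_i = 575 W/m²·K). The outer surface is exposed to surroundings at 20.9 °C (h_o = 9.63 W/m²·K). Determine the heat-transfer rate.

Resistance network (inner→outer):
  R_conv,in = 1/(4πr²h) = 1/(4π·0.787²·575) = 2.234×10^-4 K/W
  R_cast iron = (1/0.787 − 1/0.832)/(4πk) = 0.06872/(4π·48.6) = 1.125×10^-4 K/W
  R_polyurethane foam = (1/0.832 − 1/1.13)/(4πk) = 0.3170/(4π·0.0257) = 0.9815 K/W
  R_conv,out = 1/(4πr²h) = 1/(4π·1.13²·9.63) = 0.006472 K/W
ΣR = 2.234×10^-4 + 1.125×10^-4 + 0.9815 + 0.006472 = 0.9883 K/W
Q = ΔT/ΣR = (58.6 °C − 20.9 °C)/0.9883 = 38.1 W

Q = 38.1 W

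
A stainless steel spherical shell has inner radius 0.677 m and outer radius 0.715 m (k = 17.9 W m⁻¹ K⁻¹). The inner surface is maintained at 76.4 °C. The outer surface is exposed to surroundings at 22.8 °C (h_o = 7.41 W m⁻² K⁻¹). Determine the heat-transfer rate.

Q = 2.51 kW

Treat each layer as a resistance in series:
  R_stainless steel = (1/0.677 − 1/0.715)/(4πk) = 0.07850/(4π·17.9) = 3.490×10^-4 K/W
  R_conv,out = 1/(4πr²h) = 1/(4π·0.715²·7.41) = 0.02101 K/W
ΣR = 3.490×10^-4 + 0.02101 = 0.02136 K/W
Q = ΔT/ΣR = (76.4 °C − 22.8 °C)/0.02136 = 2510 W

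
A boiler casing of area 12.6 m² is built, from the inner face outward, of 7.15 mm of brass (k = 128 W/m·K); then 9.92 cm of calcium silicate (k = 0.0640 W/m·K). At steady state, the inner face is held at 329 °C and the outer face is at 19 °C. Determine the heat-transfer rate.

Q = 2520 W

Treat each layer as a resistance in series:
  R_brass = L/(kA) = 0.00715/(128·12.6) = 4.433×10^-6 K/W
  R_calcium silicate = L/(kA) = 0.0992/(0.0640·12.6) = 0.1230 K/W
ΣR = 4.433×10^-6 + 0.1230 = 0.1230 K/W
Q = ΔT/ΣR = (329 °C − 19 °C)/0.1230 = 2520 W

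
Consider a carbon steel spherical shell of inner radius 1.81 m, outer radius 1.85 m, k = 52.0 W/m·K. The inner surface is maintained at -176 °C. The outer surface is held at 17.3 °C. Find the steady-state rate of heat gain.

Q = 4πk·ΔT/(1/r₁ − 1/r₂) = 4π × 52.0 × 193.3 / (1/1.81 − 1/1.85) = 1.06×10^7 W

Q = 1.06×10^7 W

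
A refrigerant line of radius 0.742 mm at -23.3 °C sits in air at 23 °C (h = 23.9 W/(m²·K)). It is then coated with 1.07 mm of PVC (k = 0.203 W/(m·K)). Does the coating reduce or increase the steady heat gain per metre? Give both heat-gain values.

Critical radius for a cylinder: r_cr = k/h = 0.00849 m = 0.849 cm.
Outer radius after coating: r₂ = 7.42×10^-4 + 0.00107 = 0.001812 m.
Since r₁ < r_cr and r₂ ≤ r_cr, the coating moves toward the maximum at r_cr — heat gain rises.
Bare: R = 1/(2πr₁h) = 8.975 m·K/W; Q = 46.3/8.975 = 5.16 W/m.
Coated: R = R_cond + R_conv = 4.375 m·K/W; Q = 46.3/4.375 = 10.6 W/m.

increases: 5.16 → 10.6 W/m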